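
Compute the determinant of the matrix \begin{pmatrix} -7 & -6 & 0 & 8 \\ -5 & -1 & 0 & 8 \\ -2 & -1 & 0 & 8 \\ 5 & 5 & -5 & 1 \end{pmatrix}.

The determinant is -600.

Expand along column 3 (it has 3 zeros):
  − (-5) · M_43   where M_43 = det([-7 -6 8; -5 -1 8; -2 -1 8]) = -120
det = (-1)·(-5)·(-120) = -600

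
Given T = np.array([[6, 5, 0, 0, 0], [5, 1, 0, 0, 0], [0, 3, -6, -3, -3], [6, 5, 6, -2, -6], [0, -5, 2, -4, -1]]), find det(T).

The determinant is -3990.

T is block lower-triangular with a 2×2 block and a 3×3 block on the diagonal, so its determinant equals the product of the determinants of the diagonal blocks.
det of the 2×2 block = -19
det of the 3×3 block = 210
det = (-19)·(210) = -3990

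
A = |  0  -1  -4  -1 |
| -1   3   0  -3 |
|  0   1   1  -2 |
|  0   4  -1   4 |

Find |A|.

|A| = 51

Expand along column 1 (it has 3 zeros):
  − (-1) · M_21   where M_21 = det([-1 -4 -1; 1 1 -2; 4 -1 4]) = 51
det = (-1)·(-1)·(51) = 51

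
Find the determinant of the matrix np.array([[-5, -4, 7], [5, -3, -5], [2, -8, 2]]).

72

Expand along column 1:
  + (-5) · |-3 -5; -8 2| = (-5)·(-6 − 40) = 230
  − 5 · |-4 7; -8 2| = −5·(-8 − (-56)) = -240
  + 2 · |-4 7; -3 -5| = 2·(20 − (-21)) = 82
Sum: (230) + (-240) + (82) = 72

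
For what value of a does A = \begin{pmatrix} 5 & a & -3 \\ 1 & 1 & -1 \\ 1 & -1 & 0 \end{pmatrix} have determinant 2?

Expanding along the row containing a, det(A) is linear in a: det(A) = (-1)·a + (1).
Set (-1)·a + (1) = 2  ⇒  (-1)·a = 1  ⇒  a = -1.

-1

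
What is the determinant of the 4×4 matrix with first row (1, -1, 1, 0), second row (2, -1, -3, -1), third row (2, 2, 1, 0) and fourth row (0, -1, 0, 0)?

1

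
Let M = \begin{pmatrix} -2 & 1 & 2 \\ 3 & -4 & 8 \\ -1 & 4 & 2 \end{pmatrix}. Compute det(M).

|M| = 82

Expand along column 1:
  + (-2) · |-4 8; 4 2| = (-2)·(-8 − 32) = 80
  − 3 · |1 2; 4 2| = −3·(2 − 8) = 18
  + (-1) · |1 2; -4 8| = (-1)·(8 − (-8)) = -16
Sum: (80) + (18) + (-16) = 82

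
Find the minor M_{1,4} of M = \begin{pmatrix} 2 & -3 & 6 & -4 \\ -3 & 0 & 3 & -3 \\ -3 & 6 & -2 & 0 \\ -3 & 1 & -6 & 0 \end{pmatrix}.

147

Delete row 1 and column 4; the remaining 3×3 submatrix is [-3 0 3; -3 6 -2; -3 1 -6].
Its determinant is 147.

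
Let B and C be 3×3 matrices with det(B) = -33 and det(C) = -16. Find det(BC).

528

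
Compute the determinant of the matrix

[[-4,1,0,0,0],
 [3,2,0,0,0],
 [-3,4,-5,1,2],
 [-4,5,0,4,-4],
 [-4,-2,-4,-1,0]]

The matrix is block lower-triangular with a 2×2 block and a 3×3 block on the diagonal, so its determinant equals the product of the determinants of the diagonal blocks.
det of the 2×2 block = -11
det of the 3×3 block = 68
det = (-11)·(68) = -748

-748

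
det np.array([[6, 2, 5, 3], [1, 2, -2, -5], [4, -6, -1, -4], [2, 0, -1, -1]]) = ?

Expand along row 4 (it has 1 zero):
  − (2) · M_41   where M_41 = det([2 5 3; 2 -2 -5; -6 -1 -4]) = 154
  − (-1) · M_43   where M_43 = det([6 2 3; 1 2 -5; 4 -6 -4]) = -302
  + (-1) · M_44   where M_44 = det([6 2 5; 1 2 -2; 4 -6 -1]) = -168
det = (-1)·(2)·(154) + (-1)·(-1)·(-302) + (+1)·(-1)·(-168) = -442

-442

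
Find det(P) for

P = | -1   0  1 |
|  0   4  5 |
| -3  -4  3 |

-20

Expand along row 1:
  + (-1) · |4 5; -4 3| = (-1)·(12 − (-20)) = -32
  + 1 · |0 4; -3 -4| = 1·(0 − (-12)) = 12
Sum: (-32) + (12) = -20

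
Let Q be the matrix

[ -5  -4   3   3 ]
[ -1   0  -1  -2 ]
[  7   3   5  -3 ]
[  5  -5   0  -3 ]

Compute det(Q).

Expand along row 2 (it has 1 zero):
  − (-1) · M_21   where M_21 = det([-4 3 3; 3 5 -3; -5 0 -3]) = 207
  − (-1) · M_23   where M_23 = det([-5 -4 3; 7 3 -3; 5 -5 -3]) = -54
  + (-2) · M_24   where M_24 = det([-5 -4 3; 7 3 5; 5 -5 0]) = -375
det = (-1)·(-1)·(207) + (-1)·(-1)·(-54) + (+1)·(-2)·(-375) = 903

|Q| = 903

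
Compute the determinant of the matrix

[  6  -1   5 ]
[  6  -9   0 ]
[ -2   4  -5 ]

Expand along row 2:
  − 6 · |-1 5; 4 -5| = −6·(5 − 20) = 90
  + (-9) · |6 5; -2 -5| = (-9)·(-30 − (-10)) = 180
Sum: (90) + (180) = 270

The determinant is 270.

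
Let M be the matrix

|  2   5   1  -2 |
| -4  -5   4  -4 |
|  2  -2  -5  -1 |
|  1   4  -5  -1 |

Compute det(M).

Expand along row 1:
  + (2) · M_11   where M_11 = det([-5 4 -4; -2 -5 -1; 4 -5 -1]) = -144
  − (5) · M_12   where M_12 = det([-4 4 -4; 2 -5 -1; 1 -5 -1]) = 24
  + (1) · M_13   where M_13 = det([-4 -5 -4; 2 -2 -1; 1 4 -1]) = -69
  − (-2) · M_14   where M_14 = det([-4 -5 4; 2 -2 -5; 1 4 -5]) = -105
det = (+1)·(2)·(-144) + (-1)·(5)·(24) + (+1)·(1)·(-69) + (-1)·(-2)·(-105) = -687

|M| = -687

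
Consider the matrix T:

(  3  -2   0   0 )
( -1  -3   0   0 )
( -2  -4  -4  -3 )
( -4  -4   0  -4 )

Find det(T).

|T| = -176

T is block lower-triangular with a 2×2 block and a 2×2 block on the diagonal, so its determinant equals the product of the determinants of the diagonal blocks.
det of the 2×2 block = -11
det of the 2×2 block = 16
det = (-11)·(16) = -176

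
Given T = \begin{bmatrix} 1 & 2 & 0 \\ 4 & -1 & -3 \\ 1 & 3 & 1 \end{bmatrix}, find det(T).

|T| = -6

Expand along column 3:
  − (-3) · |1 2; 1 3| = −(-3)·(3 − 2) = 3
  + 1 · |1 2; 4 -1| = 1·(-1 − 8) = -9
Sum: (3) + (-9) = -6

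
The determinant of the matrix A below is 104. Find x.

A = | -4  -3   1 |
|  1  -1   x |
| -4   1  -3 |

8

Expanding along the column containing x, det(A) is linear in x: det(A) = (16)·x + (-24).
Set (16)·x + (-24) = 104  ⇒  (16)·x = 128  ⇒  x = 8.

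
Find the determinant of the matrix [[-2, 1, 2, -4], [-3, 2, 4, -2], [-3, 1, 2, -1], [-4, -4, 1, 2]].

81

Expand along row 1:
  + (-2) · M_11   where M_11 = det([2 4 -2; 1 2 -1; -4 1 2]) = 0
  − (1) · M_12   where M_12 = det([-3 4 -2; -3 2 -1; -4 1 2]) = 15
  + (2) · M_13   where M_13 = det([-3 2 -2; -3 1 -1; -4 -4 2]) = -6
  − (-4) · M_14   where M_14 = det([-3 2 4; -3 1 2; -4 -4 1]) = 27
det = (+1)·(-2)·(0) + (-1)·(1)·(15) + (+1)·(2)·(-6) + (-1)·(-4)·(27) = 81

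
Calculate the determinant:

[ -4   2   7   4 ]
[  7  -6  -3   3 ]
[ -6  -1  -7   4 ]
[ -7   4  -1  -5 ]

Expand along row 1:
  + (-4) · M_11   where M_11 = det([-6 -3 3; -1 -7 4; 4 -1 -5]) = -180
  − (2) · M_12   where M_12 = det([7 -3 3; -6 -7 4; -7 -1 -5]) = 318
  + (7) · M_13   where M_13 = det([7 -6 3; -6 -1 4; -7 4 -5]) = 178
  − (4) · M_14   where M_14 = det([7 -6 -3; -6 -1 -7; -7 4 -1]) = 38
det = (+1)·(-4)·(-180) + (-1)·(2)·(318) + (+1)·(7)·(178) + (-1)·(4)·(38) = 1178

1178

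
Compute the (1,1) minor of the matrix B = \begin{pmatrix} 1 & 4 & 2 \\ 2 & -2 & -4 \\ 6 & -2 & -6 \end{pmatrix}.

4

Delete row 1 and column 1; the remaining 2×2 submatrix is [-2 -4; -2 -6].
Its determinant is (-2)·(-6) − (-4)·(-2) = 4.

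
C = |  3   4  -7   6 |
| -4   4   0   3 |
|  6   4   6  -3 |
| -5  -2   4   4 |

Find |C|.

Expand along row 2 (it has 1 zero):
  − (-4) · M_21   where M_21 = det([4 -7 6; 4 6 -3; -2 4 4]) = 382
  + (4) · M_22   where M_22 = det([3 -7 6; 6 6 -3; -5 4 4]) = 495
  + (3) · M_24   where M_24 = det([3 4 -7; 6 4 6; -5 -2 4]) = -188
det = (-1)·(-4)·(382) + (+1)·(4)·(495) + (+1)·(3)·(-188) = 2944

2944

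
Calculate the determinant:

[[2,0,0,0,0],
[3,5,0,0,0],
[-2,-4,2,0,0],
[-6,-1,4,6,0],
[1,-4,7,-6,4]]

The matrix is lower triangular, so the determinant is the product of the diagonal entries:
det = (2) · (5) · (2) · (6) · (4) = 480

The determinant is 480.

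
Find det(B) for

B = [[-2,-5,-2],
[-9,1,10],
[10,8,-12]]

388

Expand along column 1:
  + (-2) · |1 10; 8 -12| = (-2)·(-12 − 80) = 184
  − (-9) · |-5 -2; 8 -12| = −(-9)·(60 − (-16)) = 684
  + 10 · |-5 -2; 1 10| = 10·(-50 − (-2)) = -480
Sum: (184) + (684) + (-480) = 388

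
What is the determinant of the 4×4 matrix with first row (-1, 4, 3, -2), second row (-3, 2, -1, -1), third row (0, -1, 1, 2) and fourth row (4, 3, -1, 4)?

Expand along row 3 (it has 1 zero):
  − (-1) · M_32   where M_32 = det([-1 3 -2; -3 -1 -1; 4 -1 4]) = 15
  + (1) · M_33   where M_33 = det([-1 4 -2; -3 2 -1; 4 3 4]) = 55
  − (2) · M_34   where M_34 = det([-1 4 3; -3 2 -1; 4 3 -1]) = -80
det = (-1)·(-1)·(15) + (+1)·(1)·(55) + (-1)·(2)·(-80) = 230

230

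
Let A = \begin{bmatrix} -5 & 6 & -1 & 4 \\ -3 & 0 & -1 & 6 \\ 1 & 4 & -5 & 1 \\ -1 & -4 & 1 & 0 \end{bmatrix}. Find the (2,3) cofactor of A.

Delete row 2 and column 3; the remaining 3×3 submatrix is [-5 6 4; 1 4 1; -1 -4 0].
Its determinant is -26.
The cofactor carries sign (−1)^(2+3) = −1, so C_{2,3} = −(-26) = 26.

26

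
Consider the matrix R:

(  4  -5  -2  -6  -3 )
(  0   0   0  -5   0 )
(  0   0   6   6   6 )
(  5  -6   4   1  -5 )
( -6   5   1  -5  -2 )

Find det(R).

det(R) = -2460

Expand along row 2 (it has 4 zeros):
  + (-5) · M_24   where M_24 = det([4 -5 -2 -3; 0 0 6 6; 5 -6 4 -5; -6 5 1 -2]) = 492
det = (+1)·(-5)·(492) = -2460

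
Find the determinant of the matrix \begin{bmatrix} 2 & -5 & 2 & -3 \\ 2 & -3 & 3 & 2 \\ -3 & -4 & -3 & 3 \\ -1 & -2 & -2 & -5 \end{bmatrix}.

-27

Expand along row 1:
  + (2) · M_11   where M_11 = det([-3 3 2; -4 -3 3; -2 -2 -5]) = -137
  − (-5) · M_12   where M_12 = det([2 3 2; -3 -3 3; -1 -2 -5]) = -6
  + (2) · M_13   where M_13 = det([2 -3 2; -3 -4 3; -1 -2 -5]) = 110
  − (-3) · M_14   where M_14 = det([2 -3 3; -3 -4 -3; -1 -2 -2]) = 19
det = (+1)·(2)·(-137) + (-1)·(-5)·(-6) + (+1)·(2)·(110) + (-1)·(-3)·(19) = -27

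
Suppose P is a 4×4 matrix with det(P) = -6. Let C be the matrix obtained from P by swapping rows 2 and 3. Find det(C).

Swapping two rows multiplies the determinant by −1.
det(C) = (-1)·(-6) = 6

6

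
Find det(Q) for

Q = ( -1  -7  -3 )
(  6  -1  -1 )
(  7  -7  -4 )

The determinant is -11.

Expand along column 1:
  + (-1) · |-1 -1; -7 -4| = (-1)·(4 − 7) = 3
  − 6 · |-7 -3; -7 -4| = −6·(28 − 21) = -42
  + 7 · |-7 -3; -1 -1| = 7·(7 − 3) = 28
Sum: (3) + (-42) + (28) = -11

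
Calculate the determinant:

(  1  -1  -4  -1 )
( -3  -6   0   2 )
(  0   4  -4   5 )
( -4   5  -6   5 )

Expand along row 2 (it has 1 zero):
  − (-3) · M_21   where M_21 = det([-1 -4 -1; 4 -4 5; 5 -6 5]) = -26
  + (-6) · M_22   where M_22 = det([1 -4 -1; 0 -4 5; -4 -6 5]) = 106
  + (2) · M_24   where M_24 = det([1 -1 -4; 0 4 -4; -4 5 -6]) = -84
det = (-1)·(-3)·(-26) + (+1)·(-6)·(106) + (+1)·(2)·(-84) = -882

The determinant is -882.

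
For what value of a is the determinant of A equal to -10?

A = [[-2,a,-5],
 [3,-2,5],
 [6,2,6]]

Expanding along the row containing a, det(A) is linear in a: det(A) = (12)·a + (-46).
Set (12)·a + (-46) = -10  ⇒  (12)·a = 36  ⇒  a = 3.

3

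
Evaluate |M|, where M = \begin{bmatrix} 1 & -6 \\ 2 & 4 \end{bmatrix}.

The determinant is 16.

det(M) = 1·4 − (-6)·2 = 4 − (-12) = 16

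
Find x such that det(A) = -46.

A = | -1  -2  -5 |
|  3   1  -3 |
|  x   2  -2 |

0

Expanding along the row containing x, det(A) is linear in x: det(A) = (11)·x + (-46).
Set (11)·x + (-46) = -46  ⇒  (11)·x = 0  ⇒  x = 0.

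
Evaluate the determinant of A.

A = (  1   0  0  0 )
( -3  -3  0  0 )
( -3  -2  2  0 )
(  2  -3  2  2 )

A is lower triangular, so det(A) is the product of the diagonal entries:
det = (1) · (-3) · (2) · (2) = -12

-12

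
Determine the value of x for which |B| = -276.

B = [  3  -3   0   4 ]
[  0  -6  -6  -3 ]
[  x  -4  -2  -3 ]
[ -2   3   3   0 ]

Expanding along the row containing x, det(B) is linear in x: det(B) = (-27)·x + (-114).
Set (-27)·x + (-114) = -276  ⇒  (-27)·x = -162  ⇒  x = 6.

x = 6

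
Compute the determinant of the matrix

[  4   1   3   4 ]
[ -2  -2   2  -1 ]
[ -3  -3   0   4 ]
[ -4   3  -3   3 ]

The determinant is 482.

Expand along row 3 (it has 1 zero):
  + (-3) · M_31   where M_31 = det([1 3 4; -2 2 -1; 3 -3 3]) = 12
  − (-3) · M_32   where M_32 = det([4 3 4; -2 2 -1; -4 -3 3]) = 98
  − (4) · M_34   where M_34 = det([4 1 3; -2 -2 2; -4 3 -3]) = -56
det = (+1)·(-3)·(12) + (-1)·(-3)·(98) + (-1)·(4)·(-56) = 482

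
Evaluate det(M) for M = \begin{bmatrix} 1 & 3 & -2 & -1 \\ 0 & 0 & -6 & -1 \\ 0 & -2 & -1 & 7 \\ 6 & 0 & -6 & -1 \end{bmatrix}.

|M| = 726

Expand along row 2 (it has 2 zeros):
  − (-6) · M_23   where M_23 = det([1 3 -1; 0 -2 7; 6 0 -1]) = 116
  + (-1) · M_24   where M_24 = det([1 3 -2; 0 -2 -1; 6 0 -6]) = -30
det = (-1)·(-6)·(116) + (+1)·(-1)·(-30) = 726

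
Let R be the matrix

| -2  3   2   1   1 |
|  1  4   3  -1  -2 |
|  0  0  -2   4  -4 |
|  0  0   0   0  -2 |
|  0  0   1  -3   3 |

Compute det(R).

det(R) = -44

R is block upper-triangular with a 2×2 block and a 3×3 block on the diagonal, so its determinant equals the product of the determinants of the diagonal blocks.
det of the 2×2 block = -11
det of the 3×3 block = 4
det = (-11)·(4) = -44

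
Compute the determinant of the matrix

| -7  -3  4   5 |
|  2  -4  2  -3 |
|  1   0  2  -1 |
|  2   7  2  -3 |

Expand along row 3 (it has 1 zero):
  + (1) · M_31   where M_31 = det([-3 4 5; -4 2 -3; 7 2 -3]) = -242
  + (2) · M_33   where M_33 = det([-7 -3 5; 2 -4 -3; 2 7 -3]) = -121
  − (-1) · M_34   where M_34 = det([-7 -3 4; 2 -4 2; 2 7 2]) = 242
det = (+1)·(1)·(-242) + (+1)·(2)·(-121) + (-1)·(-1)·(242) = -242

The determinant is -242.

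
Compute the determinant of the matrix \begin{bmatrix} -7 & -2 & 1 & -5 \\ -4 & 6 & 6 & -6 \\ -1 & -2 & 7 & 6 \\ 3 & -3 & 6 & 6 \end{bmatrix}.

1908

Expand along row 1:
  + (-7) · M_11   where M_11 = det([6 6 -6; -2 7 6; -3 6 6]) = -54
  − (-2) · M_12   where M_12 = det([-4 6 -6; -1 7 6; 3 6 6]) = 282
  + (1) · M_13   where M_13 = det([-4 6 -6; -1 -2 6; 3 -3 6]) = 66
  − (-5) · M_14   where M_14 = det([-4 6 6; -1 -2 7; 3 -3 6]) = 180
det = (+1)·(-7)·(-54) + (-1)·(-2)·(282) + (+1)·(1)·(66) + (-1)·(-5)·(180) = 1908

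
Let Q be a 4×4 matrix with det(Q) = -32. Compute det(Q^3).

det(Q^3) = (det Q)^3 = (-32)^3 = -32768

The determinant is -32768.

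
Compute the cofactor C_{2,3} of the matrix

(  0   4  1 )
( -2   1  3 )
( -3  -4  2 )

-12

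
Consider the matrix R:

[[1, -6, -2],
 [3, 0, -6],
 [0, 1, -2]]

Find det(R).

Expand along row 2:
  − 3 · |-6 -2; 1 -2| = −3·(12 − (-2)) = -42
  − (-6) · |1 -6; 0 1| = −(-6)·(1 − 0) = 6
Sum: (-42) + (6) = -36

The determinant is -36.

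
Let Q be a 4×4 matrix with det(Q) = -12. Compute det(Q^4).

20736

det(Q^4) = (det Q)^4 = (-12)^4 = 20736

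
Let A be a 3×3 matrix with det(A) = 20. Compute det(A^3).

det(A^3) = (det A)^3 = (20)^3 = 8000

The determinant is 8000.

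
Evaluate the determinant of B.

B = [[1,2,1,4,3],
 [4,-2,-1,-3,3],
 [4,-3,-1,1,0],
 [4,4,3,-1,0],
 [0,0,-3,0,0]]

The determinant is -2079.

Expand along row 5 (it has 4 zeros):
  + (-3) · M_53   where M_53 = det([1 2 4 3; 4 -2 -3 3; 4 -3 1 0; 4 4 -1 0]) = 693
det = (+1)·(-3)·(693) = -2079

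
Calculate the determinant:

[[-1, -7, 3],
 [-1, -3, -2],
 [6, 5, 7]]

85

Expand along row 1:
  + (-1) · |-3 -2; 5 7| = (-1)·(-21 − (-10)) = 11
  − (-7) · |-1 -2; 6 7| = −(-7)·(-7 − (-12)) = 35
  + 3 · |-1 -3; 6 5| = 3·(-5 − (-18)) = 39
Sum: (11) + (35) + (39) = 85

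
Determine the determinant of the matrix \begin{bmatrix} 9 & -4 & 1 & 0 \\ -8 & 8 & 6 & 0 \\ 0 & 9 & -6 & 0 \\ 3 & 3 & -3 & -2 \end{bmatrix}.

1596

Expand along column 4 (it has 3 zeros):
  + (-2) · M_44   where M_44 = det([9 -4 1; -8 8 6; 0 9 -6]) = -798
det = (+1)·(-2)·(-798) = 1596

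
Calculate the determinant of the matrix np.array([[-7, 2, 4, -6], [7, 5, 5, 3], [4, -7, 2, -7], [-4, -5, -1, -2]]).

Expand along row 1:
  + (-7) · M_11   where M_11 = det([5 5 3; -7 2 -7; -5 -1 -2]) = 101
  − (2) · M_12   where M_12 = det([7 5 3; 4 2 -7; -4 -1 -2]) = 115
  + (4) · M_13   where M_13 = det([7 5 3; 4 -7 -7; -4 -5 -2]) = -111
  − (-6) · M_14   where M_14 = det([7 5 5; 4 -7 2; -4 -5 -1]) = -141
det = (+1)·(-7)·(101) + (-1)·(2)·(115) + (+1)·(4)·(-111) + (-1)·(-6)·(-141) = -2227

The determinant is -2227.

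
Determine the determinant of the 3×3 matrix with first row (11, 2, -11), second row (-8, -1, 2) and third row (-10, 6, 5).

491

Expand along column 1:
  + 11 · |-1 2; 6 5| = 11·(-5 − 12) = -187
  − (-8) · |2 -11; 6 5| = −(-8)·(10 − (-66)) = 608
  + (-10) · |2 -11; -1 2| = (-10)·(4 − 11) = 70
Sum: (-187) + (608) + (70) = 491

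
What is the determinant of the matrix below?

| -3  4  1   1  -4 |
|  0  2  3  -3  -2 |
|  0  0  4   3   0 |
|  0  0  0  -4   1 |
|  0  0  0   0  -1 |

The determinant is -96.

The matrix is upper triangular, so the determinant is the product of the diagonal entries:
det = (-3) · (2) · (4) · (-4) · (-1) = -96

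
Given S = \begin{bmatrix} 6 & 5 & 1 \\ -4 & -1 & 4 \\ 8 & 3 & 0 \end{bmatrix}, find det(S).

det(S) = 84

Expand along row 3:
  + 8 · |5 1; -1 4| = 8·(20 − (-1)) = 168
  − 3 · |6 1; -4 4| = −3·(24 − (-4)) = -84
Sum: (168) + (-84) = 84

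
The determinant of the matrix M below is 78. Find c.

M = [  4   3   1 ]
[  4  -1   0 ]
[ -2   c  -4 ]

c = 4

Expanding along the row containing c, det(M) is linear in c: det(M) = (4)·c + (62).
Set (4)·c + (62) = 78  ⇒  (4)·c = 16  ⇒  c = 4.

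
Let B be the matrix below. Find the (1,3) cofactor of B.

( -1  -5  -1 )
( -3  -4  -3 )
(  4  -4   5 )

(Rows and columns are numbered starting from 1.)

Delete row 1 and column 3; the remaining 2×2 submatrix is [-3 -4; 4 -4].
Its determinant is (-3)·(-4) − (-4)·4 = 28.
The cofactor carries sign (−1)^(1+3) = +1, so C_{1,3} = +(28) = 28.

28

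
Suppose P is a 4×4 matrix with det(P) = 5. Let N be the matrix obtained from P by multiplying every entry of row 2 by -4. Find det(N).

The determinant is -20.

Scaling one row by -4 multiplies the determinant by -4.
det(N) = (-4)·(5) = -20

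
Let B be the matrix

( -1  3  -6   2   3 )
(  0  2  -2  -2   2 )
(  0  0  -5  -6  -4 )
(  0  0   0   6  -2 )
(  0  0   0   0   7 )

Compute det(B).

|B| = 420

B is upper triangular, so det(B) is the product of the diagonal entries:
det = (-1) · (2) · (-5) · (6) · (7) = 420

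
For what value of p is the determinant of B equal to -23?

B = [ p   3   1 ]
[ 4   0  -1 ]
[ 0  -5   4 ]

-9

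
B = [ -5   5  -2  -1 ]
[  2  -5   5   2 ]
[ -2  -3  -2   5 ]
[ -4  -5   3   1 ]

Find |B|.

Expand along row 1:
  + (-5) · M_11   where M_11 = det([-5 5 2; -3 -2 5; -5 3 1]) = -63
  − (5) · M_12   where M_12 = det([2 5 2; -2 -2 5; -4 3 1]) = -152
  + (-2) · M_13   where M_13 = det([2 -5 2; -2 -3 5; -4 -5 1]) = 130
  − (-1) · M_14   where M_14 = det([2 -5 5; -2 -3 -2; -4 -5 3]) = -118
det = (+1)·(-5)·(-63) + (-1)·(5)·(-152) + (+1)·(-2)·(130) + (-1)·(-1)·(-118) = 697

697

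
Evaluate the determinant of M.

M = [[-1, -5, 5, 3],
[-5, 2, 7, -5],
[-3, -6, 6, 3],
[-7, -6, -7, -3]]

-612

Expand along row 1:
  + (-1) · M_11   where M_11 = det([2 7 -5; -6 6 3; -6 -7 -3]) = -636
  − (-5) · M_12   where M_12 = det([-5 7 -5; -3 6 3; -7 -7 -3]) = -540
  + (5) · M_13   where M_13 = det([-5 2 -5; -3 -6 3; -7 -6 -3]) = -120
  − (3) · M_14   where M_14 = det([-5 2 7; -3 -6 6; -7 -6 -7]) = -684
det = (+1)·(-1)·(-636) + (-1)·(-5)·(-540) + (+1)·(5)·(-120) + (-1)·(3)·(-684) = -612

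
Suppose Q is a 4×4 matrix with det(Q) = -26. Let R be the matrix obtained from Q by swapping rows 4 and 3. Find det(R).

Swapping two rows multiplies the determinant by −1.
det(R) = (-1)·(-26) = 26

26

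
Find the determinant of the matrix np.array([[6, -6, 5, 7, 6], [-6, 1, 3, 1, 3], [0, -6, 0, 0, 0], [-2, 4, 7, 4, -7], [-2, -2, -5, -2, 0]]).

Expand along row 3 (it has 4 zeros):
  − (-6) · M_32   where M_32 = det([6 5 7 6; -6 3 1 3; -2 7 4 -7; -2 -5 -2 0]) = 1952
det = (-1)·(-6)·(1952) = 11712

The determinant is 11712.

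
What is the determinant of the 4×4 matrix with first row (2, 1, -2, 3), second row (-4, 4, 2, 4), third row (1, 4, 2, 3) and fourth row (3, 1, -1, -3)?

Expand along row 1:
  + (2) · M_11   where M_11 = det([4 2 4; 4 2 3; 1 -1 -3]) = -6
  − (1) · M_12   where M_12 = det([-4 2 4; 1 2 3; 3 -1 -3]) = 8
  + (-2) · M_13   where M_13 = det([-4 4 4; 1 4 3; 3 1 -3]) = 64
  − (3) · M_14   where M_14 = det([-4 4 2; 1 4 2; 3 1 -1]) = 30
det = (+1)·(2)·(-6) + (-1)·(1)·(8) + (+1)·(-2)·(64) + (-1)·(3)·(30) = -238

-238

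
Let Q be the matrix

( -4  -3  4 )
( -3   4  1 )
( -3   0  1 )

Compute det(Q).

|Q| = 32

Expand along column 2:
  − (-3) · |-3 1; -3 1| = −(-3)·(-3 − (-3)) = 0
  + 4 · |-4 4; -3 1| = 4·(-4 − (-12)) = 32
Sum: (0) + (32) = 32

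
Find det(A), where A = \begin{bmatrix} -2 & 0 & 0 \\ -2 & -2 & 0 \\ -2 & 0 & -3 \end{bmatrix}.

A is lower triangular, so det(A) is the product of the diagonal entries:
det = (-2) · (-2) · (-3) = -12

det(A) = -12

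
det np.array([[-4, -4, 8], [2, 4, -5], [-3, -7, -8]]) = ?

128

Expand along column 1:
  + (-4) · |4 -5; -7 -8| = (-4)·(-32 − 35) = 268
  − 2 · |-4 8; -7 -8| = −2·(32 − (-56)) = -176
  + (-3) · |-4 8; 4 -5| = (-3)·(20 − 32) = 36
Sum: (268) + (-176) + (36) = 128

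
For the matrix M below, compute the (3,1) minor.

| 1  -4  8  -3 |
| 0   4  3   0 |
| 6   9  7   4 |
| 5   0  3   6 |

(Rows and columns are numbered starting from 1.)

Delete row 3 and column 1; the remaining 3×3 submatrix is [-4 8 -3; 4 3 0; 0 3 6].
Its determinant is -300.

-300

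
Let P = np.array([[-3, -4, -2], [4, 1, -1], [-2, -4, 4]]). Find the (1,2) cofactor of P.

Delete row 1 and column 2; the remaining 2×2 submatrix is [4 -1; -2 4].
Its determinant is 4·4 − (-1)·(-2) = 14.
The cofactor carries sign (−1)^(1+2) = −1, so C_{1,2} = −(14) = -14.

The cofactor is -14.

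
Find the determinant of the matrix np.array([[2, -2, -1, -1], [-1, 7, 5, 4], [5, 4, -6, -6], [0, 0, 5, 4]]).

Expand along row 4 (it has 2 zeros):
  − (5) · M_43   where M_43 = det([2 -2 -1; -1 7 4; 5 4 -6]) = -105
  + (4) · M_44   where M_44 = det([2 -2 -1; -1 7 5; 5 4 -6]) = -123
det = (-1)·(5)·(-105) + (+1)·(4)·(-123) = 33

The determinant is 33.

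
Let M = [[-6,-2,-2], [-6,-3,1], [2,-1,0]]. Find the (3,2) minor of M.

-18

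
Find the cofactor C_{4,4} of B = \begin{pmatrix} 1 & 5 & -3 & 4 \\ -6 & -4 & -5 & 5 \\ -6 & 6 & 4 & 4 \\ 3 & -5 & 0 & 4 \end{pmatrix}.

464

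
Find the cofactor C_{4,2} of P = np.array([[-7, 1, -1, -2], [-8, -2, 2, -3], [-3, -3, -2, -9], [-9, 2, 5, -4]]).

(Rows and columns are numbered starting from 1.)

The cofactor is 187.

Delete row 4 and column 2; the remaining 3×3 submatrix is [-7 -1 -2; -8 2 -3; -3 -2 -9].
Its determinant is 187.
The cofactor carries sign (−1)^(4+2) = +1, so C_{4,2} = +(187) = 187.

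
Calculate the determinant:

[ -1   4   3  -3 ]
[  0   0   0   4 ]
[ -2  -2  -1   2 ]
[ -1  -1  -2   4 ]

Expand along row 2 (it has 3 zeros):
  + (4) · M_24   where M_24 = det([-1 4 3; -2 -2 -1; -1 -1 -2]) = -15
det = (+1)·(4)·(-15) = -60

-60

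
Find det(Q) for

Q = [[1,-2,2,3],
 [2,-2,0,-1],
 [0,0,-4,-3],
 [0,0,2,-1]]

Q is block upper-triangular with a 2×2 block and a 2×2 block on the diagonal, so its determinant equals the product of the determinants of the diagonal blocks.
det of the 2×2 block = 2
det of the 2×2 block = 10
det = (2)·(10) = 20

The determinant is 20.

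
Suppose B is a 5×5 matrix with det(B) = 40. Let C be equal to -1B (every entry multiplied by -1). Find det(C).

det(C) = -40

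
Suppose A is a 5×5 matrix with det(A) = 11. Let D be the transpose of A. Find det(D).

det(Aᵀ) = det(A).
det(D) = (1)·(11) = 11

det(D) = 11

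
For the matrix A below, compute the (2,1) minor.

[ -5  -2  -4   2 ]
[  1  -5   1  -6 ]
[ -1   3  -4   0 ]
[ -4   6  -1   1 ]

The minor is 62.

Delete row 2 and column 1; the remaining 3×3 submatrix is [-2 -4 2; 3 -4 0; 6 -1 1].
Its determinant is 62.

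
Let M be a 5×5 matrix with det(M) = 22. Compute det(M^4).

det(M^4) = (det M)^4 = (22)^4 = 234256

234256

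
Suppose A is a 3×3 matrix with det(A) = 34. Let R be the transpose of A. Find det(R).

det(Aᵀ) = det(A).
det(R) = (1)·(34) = 34

34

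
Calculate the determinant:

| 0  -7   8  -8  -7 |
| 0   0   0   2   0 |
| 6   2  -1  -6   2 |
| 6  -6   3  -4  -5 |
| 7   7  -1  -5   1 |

2130

Expand along row 2 (it has 4 zeros):
  + (2) · M_24   where M_24 = det([0 -7 8 -7; 6 2 -1 2; 6 -6 3 -5; 7 7 -1 1]) = 1065
det = (+1)·(2)·(1065) = 2130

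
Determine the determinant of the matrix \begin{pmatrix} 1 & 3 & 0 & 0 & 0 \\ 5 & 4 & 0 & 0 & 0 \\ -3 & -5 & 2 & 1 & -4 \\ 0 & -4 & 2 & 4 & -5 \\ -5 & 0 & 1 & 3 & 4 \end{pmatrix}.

The matrix is block lower-triangular with a 2×2 block and a 3×3 block on the diagonal, so its determinant equals the product of the determinants of the diagonal blocks.
det of the 2×2 block = -11
det of the 3×3 block = 41
det = (-11)·(41) = -451

-451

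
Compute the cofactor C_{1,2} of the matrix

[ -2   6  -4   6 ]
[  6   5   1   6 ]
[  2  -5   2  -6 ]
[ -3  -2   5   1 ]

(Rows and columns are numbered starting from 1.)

Delete row 1 and column 2; the remaining 3×3 submatrix is [6 1 6; 2 2 -6; -3 5 1].
Its determinant is 304.
The cofactor carries sign (−1)^(1+2) = −1, so C_{1,2} = −(304) = -304.

The cofactor is -304.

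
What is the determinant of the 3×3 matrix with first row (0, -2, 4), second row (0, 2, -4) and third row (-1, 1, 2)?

The determinant is 0.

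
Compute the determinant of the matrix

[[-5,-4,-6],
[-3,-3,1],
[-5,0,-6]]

92

Expand along column 2:
  − (-4) · |-3 1; -5 -6| = −(-4)·(18 − (-5)) = 92
  + (-3) · |-5 -6; -5 -6| = (-3)·(30 − 30) = 0
Sum: (92) + (0) = 92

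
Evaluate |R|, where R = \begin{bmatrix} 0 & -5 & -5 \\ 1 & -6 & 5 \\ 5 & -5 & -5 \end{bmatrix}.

Expand along row 1:
  − (-5) · |1 5; 5 -5| = −(-5)·(-5 − 25) = -150
  + (-5) · |1 -6; 5 -5| = (-5)·(-5 − (-30)) = -125
Sum: (-150) + (-125) = -275

-275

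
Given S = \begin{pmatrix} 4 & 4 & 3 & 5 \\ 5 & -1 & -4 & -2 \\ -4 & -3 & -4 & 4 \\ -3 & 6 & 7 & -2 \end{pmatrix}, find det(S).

|S| = -1019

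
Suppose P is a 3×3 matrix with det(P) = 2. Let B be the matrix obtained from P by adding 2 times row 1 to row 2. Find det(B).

2

Adding a multiple of one row to another leaves the determinant unchanged.
det(B) = (1)·(2) = 2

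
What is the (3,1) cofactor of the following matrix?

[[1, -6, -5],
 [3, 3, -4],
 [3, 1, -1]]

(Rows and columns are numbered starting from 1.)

Delete row 3 and column 1; the remaining 2×2 submatrix is [-6 -5; 3 -4].
Its determinant is (-6)·(-4) − (-5)·3 = 39.
The cofactor carries sign (−1)^(3+1) = +1, so C_{3,1} = +(39) = 39.

39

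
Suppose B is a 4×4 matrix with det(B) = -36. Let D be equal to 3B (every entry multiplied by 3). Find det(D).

|D| = -2916

For a 4×4 matrix, det(3B) = 3^4·det(B) = 81·det(B).
det(D) = (81)·(-36) = -2916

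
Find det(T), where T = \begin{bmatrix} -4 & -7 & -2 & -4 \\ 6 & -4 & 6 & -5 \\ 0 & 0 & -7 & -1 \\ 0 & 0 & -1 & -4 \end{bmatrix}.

T is block upper-triangular with a 2×2 block and a 2×2 block on the diagonal, so its determinant equals the product of the determinants of the diagonal blocks.
det of the 2×2 block = 58
det of the 2×2 block = 27
det = (58)·(27) = 1566

det(T) = 1566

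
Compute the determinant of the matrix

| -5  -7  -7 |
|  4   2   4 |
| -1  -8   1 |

Expand along column 1:
  + (-5) · |2 4; -8 1| = (-5)·(2 − (-32)) = -170
  − 4 · |-7 -7; -8 1| = −4·(-7 − 56) = 252
  + (-1) · |-7 -7; 2 4| = (-1)·(-28 − (-14)) = 14
Sum: (-170) + (252) + (14) = 96

The determinant is 96.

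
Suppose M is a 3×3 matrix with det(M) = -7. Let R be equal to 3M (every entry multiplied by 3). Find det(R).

For a 3×3 matrix, det(3M) = 3^3·det(M) = 27·det(M).
det(R) = (27)·(-7) = -189

The determinant is -189.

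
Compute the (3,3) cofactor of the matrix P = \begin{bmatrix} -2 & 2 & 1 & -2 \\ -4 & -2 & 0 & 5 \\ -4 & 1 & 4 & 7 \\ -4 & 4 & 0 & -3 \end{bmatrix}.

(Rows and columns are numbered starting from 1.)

Delete row 3 and column 3; the remaining 3×3 submatrix is [-2 2 -2; -4 -2 5; -4 4 -3].
Its determinant is 12.
The cofactor carries sign (−1)^(3+3) = +1, so C_{3,3} = +(12) = 12.

12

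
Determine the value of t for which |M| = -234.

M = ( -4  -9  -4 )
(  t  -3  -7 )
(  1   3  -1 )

Expanding along the row containing t, det(M) is linear in t: det(M) = (-21)·t + (-45).
Set (-21)·t + (-45) = -234  ⇒  (-21)·t = -189  ⇒  t = 9.

t = 9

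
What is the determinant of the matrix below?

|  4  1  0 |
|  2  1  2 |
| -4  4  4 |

Expand along column 3:
  − 2 · |4 1; -4 4| = −2·(16 − (-4)) = -40
  + 4 · |4 1; 2 1| = 4·(4 − 2) = 8
Sum: (-40) + (8) = -32

-32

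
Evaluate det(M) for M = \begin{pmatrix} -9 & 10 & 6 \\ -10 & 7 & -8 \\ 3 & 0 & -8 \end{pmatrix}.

Expand along row 3:
  + 3 · |10 6; 7 -8| = 3·(-80 − 42) = -366
  + (-8) · |-9 10; -10 7| = (-8)·(-63 − (-100)) = -296
Sum: (-366) + (-296) = -662

-662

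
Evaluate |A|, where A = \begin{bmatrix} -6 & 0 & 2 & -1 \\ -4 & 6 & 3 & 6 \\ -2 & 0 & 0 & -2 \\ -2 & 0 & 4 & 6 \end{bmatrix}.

-48

Expand along column 2 (it has 3 zeros):
  + (6) · M_22   where M_22 = det([-6 2 -1; -2 0 -2; -2 4 6]) = -8
det = (+1)·(6)·(-8) = -48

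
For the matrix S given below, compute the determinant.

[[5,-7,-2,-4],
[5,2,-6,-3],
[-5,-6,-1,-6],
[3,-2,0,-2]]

Expand along row 4 (it has 1 zero):
  − (3) · M_41   where M_41 = det([-7 -2 -4; 2 -6 -3; -6 -1 -6]) = -139
  + (-2) · M_42   where M_42 = det([5 -2 -4; 5 -6 -3; -5 -1 -6]) = 215
  + (-2) · M_44   where M_44 = det([5 -7 -2; 5 2 -6; -5 -6 -1]) = -395
det = (-1)·(3)·(-139) + (+1)·(-2)·(215) + (+1)·(-2)·(-395) = 777

det(S) = 777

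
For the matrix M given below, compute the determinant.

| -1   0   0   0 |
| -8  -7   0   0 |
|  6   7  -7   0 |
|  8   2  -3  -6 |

294

M is lower triangular, so det(M) is the product of the diagonal entries:
det = (-1) · (-7) · (-7) · (-6) = 294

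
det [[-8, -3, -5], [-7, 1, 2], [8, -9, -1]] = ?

Expand along row 1:
  + (-8) · |1 2; -9 -1| = (-8)·(-1 − (-18)) = -136
  − (-3) · |-7 2; 8 -1| = −(-3)·(7 − 16) = -27
  + (-5) · |-7 1; 8 -9| = (-5)·(63 − 8) = -275
Sum: (-136) + (-27) + (-275) = -438

The determinant is -438.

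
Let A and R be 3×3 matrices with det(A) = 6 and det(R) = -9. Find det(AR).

The determinant is -54.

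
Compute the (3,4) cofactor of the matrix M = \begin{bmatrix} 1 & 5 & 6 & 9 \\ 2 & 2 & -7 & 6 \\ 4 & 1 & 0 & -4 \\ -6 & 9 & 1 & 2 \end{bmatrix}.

Delete row 3 and column 4; the remaining 3×3 submatrix is [1 5 6; 2 2 -7; -6 9 1].
Its determinant is 445.
The cofactor carries sign (−1)^(3+4) = −1, so C_{3,4} = −(445) = -445.

-445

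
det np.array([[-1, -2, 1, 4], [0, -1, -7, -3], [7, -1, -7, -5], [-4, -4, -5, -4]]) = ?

-844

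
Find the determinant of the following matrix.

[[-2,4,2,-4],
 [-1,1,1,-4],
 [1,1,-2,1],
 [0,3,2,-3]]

46

Expand along row 4 (it has 1 zero):
  + (3) · M_42   where M_42 = det([-2 2 -4; -1 1 -4; 1 -2 1]) = 4
  − (2) · M_43   where M_43 = det([-2 4 -4; -1 1 -4; 1 1 1]) = -14
  + (-3) · M_44   where M_44 = det([-2 4 2; -1 1 1; 1 1 -2]) = -2
det = (+1)·(3)·(4) + (-1)·(2)·(-14) + (+1)·(-3)·(-2) = 46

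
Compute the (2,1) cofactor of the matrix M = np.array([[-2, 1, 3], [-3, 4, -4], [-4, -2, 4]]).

-10

Delete row 2 and column 1; the remaining 2×2 submatrix is [1 3; -2 4].
Its determinant is 1·4 − 3·(-2) = 10.
The cofactor carries sign (−1)^(2+1) = −1, so C_{2,1} = −(10) = -10.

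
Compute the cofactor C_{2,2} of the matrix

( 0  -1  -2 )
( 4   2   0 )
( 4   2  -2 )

8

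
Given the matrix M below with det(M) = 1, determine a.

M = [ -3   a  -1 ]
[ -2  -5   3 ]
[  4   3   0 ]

-1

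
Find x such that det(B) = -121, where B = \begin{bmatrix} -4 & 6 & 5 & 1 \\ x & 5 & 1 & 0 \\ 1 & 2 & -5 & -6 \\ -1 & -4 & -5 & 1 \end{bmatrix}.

Expanding along the row containing x, det(B) is linear in x: det(B) = (130)·x + (659).
Set (130)·x + (659) = -121  ⇒  (130)·x = -780  ⇒  x = -6.

x = -6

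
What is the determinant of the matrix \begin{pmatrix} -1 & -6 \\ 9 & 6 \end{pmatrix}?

48

det = (-1)·6 − (-6)·9 = -6 − (-54) = 48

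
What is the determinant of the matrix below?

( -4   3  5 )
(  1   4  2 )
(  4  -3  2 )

Expand along row 1:
  + (-4) · |4 2; -3 2| = (-4)·(8 − (-6)) = -56
  − 3 · |1 2; 4 2| = −3·(2 − 8) = 18
  + 5 · |1 4; 4 -3| = 5·(-3 − 16) = -95
Sum: (-56) + (18) + (-95) = -133

The determinant is -133.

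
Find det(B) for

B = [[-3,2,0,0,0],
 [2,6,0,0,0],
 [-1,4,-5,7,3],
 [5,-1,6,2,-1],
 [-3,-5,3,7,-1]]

The determinant is -2288.

B is block lower-triangular with a 2×2 block and a 3×3 block on the diagonal, so its determinant equals the product of the determinants of the diagonal blocks.
det of the 2×2 block = -22
det of the 3×3 block = 104
det = (-22)·(104) = -2288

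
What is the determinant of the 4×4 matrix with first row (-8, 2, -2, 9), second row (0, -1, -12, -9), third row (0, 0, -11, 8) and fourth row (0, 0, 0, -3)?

264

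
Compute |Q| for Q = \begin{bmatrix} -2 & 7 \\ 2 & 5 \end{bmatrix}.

det(Q) = (-2)·5 − 7·2 = -10 − 14 = -24

-24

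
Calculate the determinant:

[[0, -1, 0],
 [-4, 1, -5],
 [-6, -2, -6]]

-6

Expand along row 1:
  − (-1) · |-4 -5; -6 -6| = −(-1)·(24 − 30) = -6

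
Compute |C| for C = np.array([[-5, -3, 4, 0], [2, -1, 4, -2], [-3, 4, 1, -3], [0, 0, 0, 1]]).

147

Expand along row 4 (it has 3 zeros):
  + (1) · M_44   where M_44 = det([-5 -3 4; 2 -1 4; -3 4 1]) = 147
det = (+1)·(1)·(147) = 147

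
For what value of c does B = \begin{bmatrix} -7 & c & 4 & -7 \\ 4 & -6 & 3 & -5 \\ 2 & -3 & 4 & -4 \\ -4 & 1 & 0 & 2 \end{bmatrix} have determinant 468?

7

Expanding along the column containing c, det(B) is linear in c: det(B) = (12)·c + (384).
Set (12)·c + (384) = 468  ⇒  (12)·c = 84  ⇒  c = 7.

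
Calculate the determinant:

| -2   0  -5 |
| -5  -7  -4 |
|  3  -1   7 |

Expand along row 1:
  + (-2) · |-7 -4; -1 7| = (-2)·(-49 − 4) = 106
  + (-5) · |-5 -7; 3 -1| = (-5)·(5 − (-21)) = -130
Sum: (106) + (-130) = -24

-24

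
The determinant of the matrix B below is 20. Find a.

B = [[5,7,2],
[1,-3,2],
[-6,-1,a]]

-6

Expanding along the column containing a, det(B) is linear in a: det(B) = (-22)·a + (-112).
Set (-22)·a + (-112) = 20  ⇒  (-22)·a = 132  ⇒  a = -6.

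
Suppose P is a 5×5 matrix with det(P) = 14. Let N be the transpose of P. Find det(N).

det(Pᵀ) = det(P).
det(N) = (1)·(14) = 14

det(N) = 14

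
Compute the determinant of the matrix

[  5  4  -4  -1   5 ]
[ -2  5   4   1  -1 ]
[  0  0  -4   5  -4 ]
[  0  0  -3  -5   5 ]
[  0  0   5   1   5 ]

7656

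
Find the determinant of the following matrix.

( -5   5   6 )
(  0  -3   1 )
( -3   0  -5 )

Expand along row 2:
  + (-3) · |-5 6; -3 -5| = (-3)·(25 − (-18)) = -129
  − 1 · |-5 5; -3 0| = −1·(0 − (-15)) = -15
Sum: (-129) + (-15) = -144

The determinant is -144.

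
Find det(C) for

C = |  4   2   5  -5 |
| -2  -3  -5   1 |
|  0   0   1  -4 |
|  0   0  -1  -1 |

C is block upper-triangular with a 2×2 block and a 2×2 block on the diagonal, so its determinant equals the product of the determinants of the diagonal blocks.
det of the 2×2 block = -8
det of the 2×2 block = -5
det = (-8)·(-5) = 40

40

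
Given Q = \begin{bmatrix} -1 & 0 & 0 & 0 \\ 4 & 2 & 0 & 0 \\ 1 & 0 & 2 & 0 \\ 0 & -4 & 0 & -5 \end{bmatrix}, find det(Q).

20

Q is lower triangular, so det(Q) is the product of the diagonal entries:
det = (-1) · (2) · (2) · (-5) = 20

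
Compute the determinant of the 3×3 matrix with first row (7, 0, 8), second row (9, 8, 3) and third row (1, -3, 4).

Expand along row 1:
  + 7 · |8 3; -3 4| = 7·(32 − (-9)) = 287
  + 8 · |9 8; 1 -3| = 8·(-27 − 8) = -280
Sum: (287) + (-280) = 7

7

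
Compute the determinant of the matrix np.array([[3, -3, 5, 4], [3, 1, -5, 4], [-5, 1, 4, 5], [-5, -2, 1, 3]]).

The determinant is 1414.

Expand along row 1:
  + (3) · M_11   where M_11 = det([1 -5 4; 1 4 5; -2 1 3]) = 108
  − (-3) · M_12   where M_12 = det([3 -5 4; -5 4 5; -5 1 3]) = 131
  + (5) · M_13   where M_13 = det([3 1 4; -5 1 5; -5 -2 3]) = 89
  − (4) · M_14   where M_14 = det([3 1 -5; -5 1 4; -5 -2 1]) = -63
det = (+1)·(3)·(108) + (-1)·(-3)·(131) + (+1)·(5)·(89) + (-1)·(4)·(-63) = 1414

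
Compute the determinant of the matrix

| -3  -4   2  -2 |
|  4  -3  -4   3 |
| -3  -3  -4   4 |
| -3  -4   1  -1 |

-3

Expand along row 1:
  + (-3) · M_11   where M_11 = det([-3 -4 3; -3 -4 4; -4 1 -1]) = 19
  − (-4) · M_12   where M_12 = det([4 -4 3; -3 -4 4; -3 1 -1]) = 15
  + (2) · M_13   where M_13 = det([4 -3 3; -3 -3 4; -3 -4 -1]) = 130
  − (-2) · M_14   where M_14 = det([4 -3 -4; -3 -3 -4; -3 -4 1]) = -133
det = (+1)·(-3)·(19) + (-1)·(-4)·(15) + (+1)·(2)·(130) + (-1)·(-2)·(-133) = -3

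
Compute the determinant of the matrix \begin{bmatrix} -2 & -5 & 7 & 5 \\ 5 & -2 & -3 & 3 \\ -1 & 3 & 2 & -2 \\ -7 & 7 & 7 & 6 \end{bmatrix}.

Expand along row 1:
  + (-2) · M_11   where M_11 = det([-2 -3 3; 3 2 -2; 7 7 6]) = 65
  − (-5) · M_12   where M_12 = det([5 -3 3; -1 2 -2; -7 7 6]) = 91
  + (7) · M_13   where M_13 = det([5 -2 3; -1 3 -2; -7 7 6]) = 162
  − (5) · M_14   where M_14 = det([5 -2 -3; -1 3 2; -7 7 7]) = 7
det = (+1)·(-2)·(65) + (-1)·(-5)·(91) + (+1)·(7)·(162) + (-1)·(5)·(7) = 1424

The determinant is 1424.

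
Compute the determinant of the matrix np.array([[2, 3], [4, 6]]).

The determinant is 0.

det = 2·6 − 3·4 = 12 − 12 = 0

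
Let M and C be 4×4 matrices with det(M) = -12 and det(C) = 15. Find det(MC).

-180

det(MC) = det(M)·det(C) = (-12)·(15) = -180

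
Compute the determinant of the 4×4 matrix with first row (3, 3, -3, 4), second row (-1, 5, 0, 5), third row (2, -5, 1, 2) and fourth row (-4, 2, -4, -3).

Expand along row 2 (it has 1 zero):
  − (-1) · M_21   where M_21 = det([3 -3 4; -5 1 2; 2 -4 -3]) = 120
  + (5) · M_22   where M_22 = det([3 -3 4; 2 1 2; -4 -4 -3]) = 5
  + (5) · M_24   where M_24 = det([3 3 -3; 2 -5 1; -4 2 -4]) = 114
det = (-1)·(-1)·(120) + (+1)·(5)·(5) + (+1)·(5)·(114) = 715

715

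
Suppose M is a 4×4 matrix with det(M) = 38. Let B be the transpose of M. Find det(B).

38

det(Mᵀ) = det(M).
det(B) = (1)·(38) = 38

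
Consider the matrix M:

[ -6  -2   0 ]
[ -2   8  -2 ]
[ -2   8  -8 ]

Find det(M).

Expand along column 3:
  − (-2) · |-6 -2; -2 8| = −(-2)·(-48 − 4) = -104
  + (-8) · |-6 -2; -2 8| = (-8)·(-48 − 4) = 416
Sum: (-104) + (416) = 312

312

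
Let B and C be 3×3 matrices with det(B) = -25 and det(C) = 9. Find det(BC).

det(BC) = det(B)·det(C) = (-25)·(9) = -225

|BC| = -225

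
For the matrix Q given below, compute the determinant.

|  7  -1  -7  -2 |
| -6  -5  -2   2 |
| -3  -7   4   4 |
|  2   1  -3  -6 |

The determinant is 2138.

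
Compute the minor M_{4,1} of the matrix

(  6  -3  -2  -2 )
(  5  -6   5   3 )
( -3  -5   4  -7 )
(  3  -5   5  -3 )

253

Delete row 4 and column 1; the remaining 3×3 submatrix is [-3 -2 -2; -6 5 3; -5 4 -7].
Its determinant is 253.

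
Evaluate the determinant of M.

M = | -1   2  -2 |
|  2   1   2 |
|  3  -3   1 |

|M| = 19

Expand along row 1:
  + (-1) · |1 2; -3 1| = (-1)·(1 − (-6)) = -7
  − 2 · |2 2; 3 1| = −2·(2 − 6) = 8
  + (-2) · |2 1; 3 -3| = (-2)·(-6 − 3) = 18
Sum: (-7) + (8) + (18) = 19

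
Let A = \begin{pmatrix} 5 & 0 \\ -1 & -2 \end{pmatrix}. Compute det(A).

det(A) = 5·(-2) − 0·(-1) = -10 − 0 = -10

-10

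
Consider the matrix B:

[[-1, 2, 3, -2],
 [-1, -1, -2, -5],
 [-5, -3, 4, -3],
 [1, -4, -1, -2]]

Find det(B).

det(B) = -384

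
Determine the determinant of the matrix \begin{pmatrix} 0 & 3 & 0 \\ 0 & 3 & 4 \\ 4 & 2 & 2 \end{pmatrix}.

48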